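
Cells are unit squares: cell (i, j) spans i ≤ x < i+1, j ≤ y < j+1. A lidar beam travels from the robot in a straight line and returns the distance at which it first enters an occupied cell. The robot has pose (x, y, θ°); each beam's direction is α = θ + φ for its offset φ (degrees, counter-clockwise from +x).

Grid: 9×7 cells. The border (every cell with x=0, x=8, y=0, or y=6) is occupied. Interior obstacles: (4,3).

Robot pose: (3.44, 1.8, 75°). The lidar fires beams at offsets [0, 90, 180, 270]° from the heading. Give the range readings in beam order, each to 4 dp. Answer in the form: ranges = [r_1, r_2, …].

beam 1: φ=0°, α=75°
  cosα=0.2588 sinα=0.9659 | (3,1) | tMaxX 2.1637 tMaxY 0.2071 | tΔX 3.8637 tΔY 1.0353
    t=0.2071 [y] (3,2)
    t=1.2423 [y] (3,3)
    t=2.1637 [x] (4,3) — stop
  → r_1 = 2.1637
beam 2: φ=90°, α=165°
  cosα=-0.9659 sinα=0.2588 | (3,1) | tMaxX 0.4555 tMaxY 0.7727 | tΔX 1.0353 tΔY 3.8637
    t=0.4555 [x] (2,1)
    t=0.7727 [y] (2,2)
    t=1.4908 [x] (1,2)
    t=2.5261 [x] (0,2) — stop
  → r_2 = 2.5261
beam 3: φ=180°, α=255°
  cosα=-0.2588 sinα=-0.9659 | (3,1) | tMaxX 1.7000 tMaxY 0.8282 | tΔX 3.8637 tΔY 1.0353
    t=0.8282 [y] (3,0) — stop
  → r_3 = 0.8282
beam 4: φ=270°, α=345°
  cosα=0.9659 sinα=-0.2588 | (3,1) | tMaxX 0.5798 tMaxY 3.0910 | tΔX 1.0353 tΔY 3.8637
    t=0.5798 [x] (4,1)
    t=1.6150 [x] (5,1)
    t=2.6503 [x] (6,1)
    t=3.0910 [y] (6,0) — stop
  → r_4 = 3.0910

ranges = [2.1637, 2.5261, 0.8282, 3.0910]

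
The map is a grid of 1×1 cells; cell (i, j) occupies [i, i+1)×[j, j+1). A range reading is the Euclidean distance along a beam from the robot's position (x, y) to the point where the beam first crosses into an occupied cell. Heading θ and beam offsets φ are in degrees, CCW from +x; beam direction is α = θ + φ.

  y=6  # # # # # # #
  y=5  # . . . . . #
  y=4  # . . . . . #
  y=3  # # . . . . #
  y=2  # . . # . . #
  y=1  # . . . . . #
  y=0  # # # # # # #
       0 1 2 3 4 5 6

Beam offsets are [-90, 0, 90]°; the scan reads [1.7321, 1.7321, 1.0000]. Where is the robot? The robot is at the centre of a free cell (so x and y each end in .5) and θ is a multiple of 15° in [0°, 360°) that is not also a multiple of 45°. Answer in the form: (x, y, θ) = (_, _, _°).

(x, y, θ) = (2.5, 4.5, 150°)

The pose lattice has 23·16 = 368 candidates. Test each by forward raycasting.
  (1.5, 4.5, 285°): beam 1 = 0.5176 ≠ 1.7321 ✗
  (3.5, 3.5, 30°): beam 1 = 0.5774 ≠ 1.7321 ✗
  (2.5, 1.5, 165°): beam 1 = 4.6587 ≠ 1.7321 ✗
  …
  (2.5, 4.5, 150°): r_1=1.7321, r_2=1.7321, r_3=1.0000 — all match ✓
No second candidate reproduces the full scan.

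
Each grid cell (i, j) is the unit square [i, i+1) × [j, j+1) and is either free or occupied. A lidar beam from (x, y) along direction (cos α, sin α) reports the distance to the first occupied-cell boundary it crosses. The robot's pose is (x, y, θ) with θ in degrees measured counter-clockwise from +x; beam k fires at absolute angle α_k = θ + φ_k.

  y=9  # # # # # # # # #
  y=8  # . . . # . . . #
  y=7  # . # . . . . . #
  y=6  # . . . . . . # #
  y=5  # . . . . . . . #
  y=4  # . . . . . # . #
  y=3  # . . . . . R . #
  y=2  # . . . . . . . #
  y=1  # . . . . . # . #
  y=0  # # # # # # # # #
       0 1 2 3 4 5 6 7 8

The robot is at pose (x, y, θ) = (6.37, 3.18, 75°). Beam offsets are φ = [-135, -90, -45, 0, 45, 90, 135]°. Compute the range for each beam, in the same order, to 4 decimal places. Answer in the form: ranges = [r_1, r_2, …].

beam 1: φ=-135°, α=300°
  direction (0.5000, -0.8660); cell (6,3); t to first gridline: x 1.2600, y 0.2078 (then +2.0000 / +1.1547)
    (6,2) via y @ 0.2078
    (7,2) via x @ 1.2600
    (7,1) via y @ 1.3625
    (7,0) via y @ 2.5172  # hit
  → r_1 = 2.5172
beam 2: φ=-90°, α=345°
  direction (0.9659, -0.2588); cell (6,3); t to first gridline: x 0.6522, y 0.6955 (then +1.0353 / +3.8637)
    (7,3) via x @ 0.6522
    (7,2) via y @ 0.6955
    (8,2) via x @ 1.6875  # hit
  → r_2 = 1.6875
beam 3: φ=-45°, α=30°
  direction (0.8660, 0.5000); cell (6,3); t to first gridline: x 0.7275, y 1.6400 (then +1.1547 / +2.0000)
    (7,3) via x @ 0.7275
    (7,4) via y @ 1.6400
    (8,4) via x @ 1.8822  # hit
  → r_3 = 1.8822
beam 4: φ=0°, α=75°
  direction (0.2588, 0.9659); cell (6,3); t to first gridline: x 2.4341, y 0.8489 (then +3.8637 / +1.0353)
    (6,4) via y @ 0.8489  # hit
  → r_4 = 0.8489
beam 5: φ=45°, α=120°
  direction (-0.5000, 0.8660); cell (6,3); t to first gridline: x 0.7400, y 0.9469 (then +2.0000 / +1.1547)
    (5,3) via x @ 0.7400
    (5,4) via y @ 0.9469
    (5,5) via y @ 2.1016
    (4,5) via x @ 2.7400
    (4,6) via y @ 3.2563
    (4,7) via y @ 4.4110
    (3,7) via x @ 4.7400
    (3,8) via y @ 5.5657
    (3,9) via y @ 6.7204  # hit
  → r_5 = 6.7204
beam 6: φ=90°, α=165°
  direction (-0.9659, 0.2588); cell (6,3); t to first gridline: x 0.3831, y 3.1682 (then +1.0353 / +3.8637)
    (5,3) via x @ 0.3831
    (4,3) via x @ 1.4183
    (3,3) via x @ 2.4536
    (3,4) via y @ 3.1682
    (2,4) via x @ 3.4889
    (1,4) via x @ 4.5242
    (0,4) via x @ 5.5594  # hit
  → r_6 = 5.5594
beam 7: φ=135°, α=210°
  direction (-0.8660, -0.5000); cell (6,3); t to first gridline: x 0.4272, y 0.3600 (then +1.1547 / +2.0000)
    (6,2) via y @ 0.3600
    (5,2) via x @ 0.4272
    (4,2) via x @ 1.5819
    (4,1) via y @ 2.3600
    (3,1) via x @ 2.7366
    (2,1) via x @ 3.8913
    (2,0) via y @ 4.3600  # hit
  → r_7 = 4.3600

ranges = [2.5172, 1.6875, 1.8822, 0.8489, 6.7204, 5.5594, 4.3600]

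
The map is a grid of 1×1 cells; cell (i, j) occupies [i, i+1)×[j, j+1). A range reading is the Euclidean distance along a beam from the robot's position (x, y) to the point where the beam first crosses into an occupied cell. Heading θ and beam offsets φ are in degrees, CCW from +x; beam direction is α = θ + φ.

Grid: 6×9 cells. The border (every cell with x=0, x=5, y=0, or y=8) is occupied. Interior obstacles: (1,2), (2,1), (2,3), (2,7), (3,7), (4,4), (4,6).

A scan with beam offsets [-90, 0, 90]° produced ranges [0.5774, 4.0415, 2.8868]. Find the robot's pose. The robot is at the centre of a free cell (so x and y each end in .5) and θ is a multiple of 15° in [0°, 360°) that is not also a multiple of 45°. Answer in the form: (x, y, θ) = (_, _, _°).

Enumerate (i+0.5, j+0.5, θ) over the 21 free cells and 16 admissible headings. For each, cast all 3 beams and compare to the given ranges.
  (4.5, 7.5, 105°): beam 1 = 0.5176 ≠ 0.5774 ✗
  (4.5, 3.5, 285°): beam 1 = 1.5529 ≠ 0.5774 ✗
  (2.5, 2.5, 30°): beam 2 = 2.8868 ≠ 4.0415 ✗
  (1.5, 7.5, 195°): beam 1 = 0.5176 ≠ 0.5774 ✗
  (4.5, 7.5, 15°): beam 1 = 0.5176 ≠ 0.5774 ✗
  …
  (4.5, 3.5, 150°): r_1=0.5774, r_2=4.0415, r_3=2.8868 — all match ✓
No second candidate reproduces the full scan.

(x, y, θ) = (4.5, 3.5, 150°)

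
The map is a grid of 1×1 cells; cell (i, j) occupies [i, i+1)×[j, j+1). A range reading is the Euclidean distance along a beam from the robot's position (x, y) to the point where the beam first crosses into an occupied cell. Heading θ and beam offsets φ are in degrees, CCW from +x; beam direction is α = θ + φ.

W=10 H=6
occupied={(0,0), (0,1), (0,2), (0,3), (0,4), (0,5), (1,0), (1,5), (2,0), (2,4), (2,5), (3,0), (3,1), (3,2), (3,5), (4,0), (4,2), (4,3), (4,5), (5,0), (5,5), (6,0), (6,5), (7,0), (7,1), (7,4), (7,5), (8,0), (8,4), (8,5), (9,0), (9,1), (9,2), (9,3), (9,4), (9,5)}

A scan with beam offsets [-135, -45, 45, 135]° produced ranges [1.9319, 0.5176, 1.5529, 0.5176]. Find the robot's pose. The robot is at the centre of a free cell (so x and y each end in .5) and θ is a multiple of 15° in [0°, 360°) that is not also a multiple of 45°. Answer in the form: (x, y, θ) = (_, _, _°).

Enumerate (i+0.5, j+0.5, θ) over the 24 free cells and 16 admissible headings. For each, cast all 4 beams and compare to the given ranges.
  (7.5, 3.5, 30°): beam 1 = 1.5529 ≠ 1.9319 ✗
  (5.5, 4.5, 285°): beam 1 = 1.0000 ≠ 1.9319 ✗
  (5.5, 3.5, 120°): beam 1 = 3.6235 ≠ 1.9319 ✗
  (1.5, 1.5, 255°): beam 1 = 1.0000 ≠ 1.9319 ✗
  …
  (4.5, 4.5, 150°): r_1=1.9319, r_2=0.5176, r_3=1.5529, r_4=0.5176 — all match ✓
Unique over the lattice → pose = (4.5, 4.5, 150°).

(x, y, θ) = (4.5, 4.5, 150°)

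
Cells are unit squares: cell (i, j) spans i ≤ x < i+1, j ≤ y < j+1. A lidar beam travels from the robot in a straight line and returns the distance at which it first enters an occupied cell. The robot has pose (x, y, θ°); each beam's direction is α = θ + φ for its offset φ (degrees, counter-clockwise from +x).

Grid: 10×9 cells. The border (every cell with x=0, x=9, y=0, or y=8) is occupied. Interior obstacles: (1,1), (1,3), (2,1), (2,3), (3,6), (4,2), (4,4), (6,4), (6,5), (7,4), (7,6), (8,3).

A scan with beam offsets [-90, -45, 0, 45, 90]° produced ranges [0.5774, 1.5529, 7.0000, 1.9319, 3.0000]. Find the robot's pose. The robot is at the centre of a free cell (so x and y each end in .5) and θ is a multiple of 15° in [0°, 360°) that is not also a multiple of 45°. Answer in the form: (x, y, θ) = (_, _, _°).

(x, y, θ) = (2.5, 4.5, 30°)

Candidates: 44 free-cell centres × 16 headings = 704 poses. Raycast each; keep the one whose scan matches to 4 dp.
  (4.5, 6.5, 150°): beam 1 = 1.7321 ≠ 0.5774 ✗
  (5.5, 2.5, 210°): beam 1 = 1.7321 ≠ 0.5774 ✗
  (1.5, 5.5, 195°): beam 1 = 1.9319 ≠ 0.5774 ✗
  (2.5, 5.5, 330°): beam 1 = 1.7321 ≠ 0.5774 ✗
  (5.5, 6.5, 210°): beam 1 = 1.7321 ≠ 0.5774 ✗
  …
  (2.5, 4.5, 30°): r_1=0.5774, r_2=1.5529, r_3=7.0000, r_4=1.9319, r_5=3.0000 — all match ✓
Unique over the lattice → pose = (2.5, 4.5, 30°).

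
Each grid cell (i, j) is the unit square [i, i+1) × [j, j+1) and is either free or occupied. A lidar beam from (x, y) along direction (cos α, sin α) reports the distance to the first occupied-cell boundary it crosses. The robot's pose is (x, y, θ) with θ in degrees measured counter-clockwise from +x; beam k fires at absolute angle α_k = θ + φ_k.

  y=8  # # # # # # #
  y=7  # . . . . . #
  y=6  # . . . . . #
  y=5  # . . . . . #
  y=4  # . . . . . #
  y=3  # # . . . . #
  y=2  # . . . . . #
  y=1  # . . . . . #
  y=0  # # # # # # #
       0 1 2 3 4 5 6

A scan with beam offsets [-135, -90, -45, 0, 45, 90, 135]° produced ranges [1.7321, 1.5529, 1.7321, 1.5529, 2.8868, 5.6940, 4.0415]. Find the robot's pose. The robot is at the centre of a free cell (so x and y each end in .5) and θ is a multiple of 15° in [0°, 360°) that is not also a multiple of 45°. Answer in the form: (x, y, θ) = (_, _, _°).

(x, y, θ) = (2.5, 6.5, 195°)

The pose lattice has 34·16 = 544 candidates. Test each by forward raycasting.
  (1.5, 7.5, 120°): beam 1 = 4.6587 ≠ 1.7321 ✗
  (2.5, 1.5, 30°): beam 1 = 0.5176 ≠ 1.7321 ✗
  (1.5, 4.5, 240°): beam 1 = 1.9319 ≠ 1.7321 ✗
  (4.5, 6.5, 150°): beam 1 = 1.5529 ≠ 1.7321 ✗
  (1.5, 5.5, 75°): beam 1 = 5.1962 ≠ 1.7321 ✗
  …
  (2.5, 6.5, 195°): r_1=1.7321, r_2=1.5529, r_3=1.7321, r_4=1.5529, r_5=2.8868, r_6=5.6940, r_7=4.0415 — all match ✓
No second candidate reproduces the full scan.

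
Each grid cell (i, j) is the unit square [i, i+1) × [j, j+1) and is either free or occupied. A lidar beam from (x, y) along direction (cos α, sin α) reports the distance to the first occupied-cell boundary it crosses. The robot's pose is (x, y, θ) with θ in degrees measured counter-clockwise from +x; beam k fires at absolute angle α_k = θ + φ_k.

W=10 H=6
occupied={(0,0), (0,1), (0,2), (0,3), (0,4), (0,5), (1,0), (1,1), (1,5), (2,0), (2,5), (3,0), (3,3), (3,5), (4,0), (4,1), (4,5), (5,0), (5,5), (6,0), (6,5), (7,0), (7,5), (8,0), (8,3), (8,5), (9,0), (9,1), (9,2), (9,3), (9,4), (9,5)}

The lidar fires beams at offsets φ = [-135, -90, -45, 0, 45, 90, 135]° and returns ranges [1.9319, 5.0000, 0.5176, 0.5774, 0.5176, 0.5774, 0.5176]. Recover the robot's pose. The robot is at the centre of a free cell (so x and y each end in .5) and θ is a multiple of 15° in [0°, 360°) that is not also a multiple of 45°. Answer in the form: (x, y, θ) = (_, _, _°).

The pose lattice has 28·16 = 448 candidates. Test each by forward raycasting.
  (7.5, 4.5, 210°): beam 1 = 0.5176 ≠ 1.9319 ✗
  (7.5, 3.5, 210°): beam 1 = 1.5529 ≠ 1.9319 ✗
  (2.5, 3.5, 195°): beam 1 = 1.7321 ≠ 1.9319 ✗
  (2.5, 2.5, 30°): beam 1 = 1.5529 ≠ 1.9319 ✗
  …
  (8.5, 4.5, 300°): r_1=1.9319, r_2=5.0000, r_3=0.5176, r_4=0.5774, r_5=0.5176, r_6=0.5774, r_7=0.5176 — all match ✓
Only this pose fits every beam.

(x, y, θ) = (8.5, 4.5, 300°)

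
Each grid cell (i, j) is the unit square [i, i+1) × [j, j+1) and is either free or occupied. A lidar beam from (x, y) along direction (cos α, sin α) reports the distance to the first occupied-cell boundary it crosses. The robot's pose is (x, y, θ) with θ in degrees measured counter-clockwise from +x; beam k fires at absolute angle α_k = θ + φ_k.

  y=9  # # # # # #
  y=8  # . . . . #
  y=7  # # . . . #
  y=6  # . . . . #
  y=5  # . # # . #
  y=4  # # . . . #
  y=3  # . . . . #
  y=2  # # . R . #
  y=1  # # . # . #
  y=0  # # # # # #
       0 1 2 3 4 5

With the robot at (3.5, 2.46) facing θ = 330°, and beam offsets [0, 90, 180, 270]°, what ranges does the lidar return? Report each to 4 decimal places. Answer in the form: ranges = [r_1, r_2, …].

ranges = [1.7321, 3.0000, 2.8868, 0.5312]

beam 1: φ=0°, α=330°
  direction (0.8660, -0.5000); cell (3,2); t to first gridline: x 0.5774, y 0.9200 (then +1.1547 / +2.0000)
    (4,2) via x @ 0.5774
    (4,1) via y @ 0.9200
    (5,1) via x @ 1.7321  # hit
  → r_1 = 1.7321
beam 2: φ=90°, α=60°
  direction (0.5000, 0.8660); cell (3,2); t to first gridline: x 1.0000, y 0.6235 (then +2.0000 / +1.1547)
    (3,3) via y @ 0.6235
    (4,3) via x @ 1.0000
    (4,4) via y @ 1.7782
    (4,5) via y @ 2.9329
    (5,5) via x @ 3.0000  # hit
  → r_2 = 3.0000
beam 3: φ=180°, α=150°
  direction (-0.8660, 0.5000); cell (3,2); t to first gridline: x 0.5774, y 1.0800 (then +1.1547 / +2.0000)
    (2,2) via x @ 0.5774
    (2,3) via y @ 1.0800
    (1,3) via x @ 1.7321
    (0,3) via x @ 2.8868  # hit
  → r_3 = 2.8868
beam 4: φ=270°, α=240°
  direction (-0.5000, -0.8660); cell (3,2); t to first gridline: x 1.0000, y 0.5312 (then +2.0000 / +1.1547)
    (3,1) via y @ 0.5312  # hit
  → r_4 = 0.5312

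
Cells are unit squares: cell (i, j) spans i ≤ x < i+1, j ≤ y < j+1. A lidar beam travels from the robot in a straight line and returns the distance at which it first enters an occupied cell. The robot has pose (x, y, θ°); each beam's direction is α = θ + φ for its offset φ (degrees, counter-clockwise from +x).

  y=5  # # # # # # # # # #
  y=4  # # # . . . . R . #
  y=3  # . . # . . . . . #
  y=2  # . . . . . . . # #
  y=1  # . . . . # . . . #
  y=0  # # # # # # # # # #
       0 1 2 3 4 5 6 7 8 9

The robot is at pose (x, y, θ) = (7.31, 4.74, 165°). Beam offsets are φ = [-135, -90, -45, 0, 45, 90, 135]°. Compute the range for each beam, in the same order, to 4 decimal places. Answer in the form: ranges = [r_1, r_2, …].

ranges = [0.5200, 0.2692, 0.3002, 1.0046, 7.2862, 3.8719, 2.0092]

beam 1: φ=-135°, α=30°
  cosα=0.8660 sinα=0.5000 | (7,4) | tMaxX 0.7967 tMaxY 0.5200 | tΔX 1.1547 tΔY 2.0000
    t=0.5200 [y] (7,5) — stop
  → r_1 = 0.5200
beam 2: φ=-90°, α=75°
  cosα=0.2588 sinα=0.9659 | (7,4) | tMaxX 2.6660 tMaxY 0.2692 | tΔX 3.8637 tΔY 1.0353
    t=0.2692 [y] (7,5) — stop
  → r_2 = 0.2692
beam 3: φ=-45°, α=120°
  cosα=-0.5000 sinα=0.8660 | (7,4) | tMaxX 0.6200 tMaxY 0.3002 | tΔX 2.0000 tΔY 1.1547
    t=0.3002 [y] (7,5) — stop
  → r_3 = 0.3002
beam 4: φ=0°, α=165°
  cosα=-0.9659 sinα=0.2588 | (7,4) | tMaxX 0.3209 tMaxY 1.0046 | tΔX 1.0353 tΔY 3.8637
    t=0.3209 [x] (6,4)
    t=1.0046 [y] (6,5) — stop
  → r_4 = 1.0046
beam 5: φ=45°, α=210°
  cosα=-0.8660 sinα=-0.5000 | (7,4) | tMaxX 0.3580 tMaxY 1.4800 | tΔX 1.1547 tΔY 2.0000
    t=0.3580 [x] (6,4)
    t=1.4800 [y] (6,3)
    t=1.5127 [x] (5,3)
    t=2.6674 [x] (4,3)
    t=3.4800 [y] (4,2)
    t=3.8221 [x] (3,2)
    t=4.9768 [x] (2,2)
    t=5.4800 [y] (2,1)
    t=6.1315 [x] (1,1)
    t=7.2862 [x] (0,1) — stop
  → r_5 = 7.2862
beam 6: φ=90°, α=255°
  cosα=-0.2588 sinα=-0.9659 | (7,4) | tMaxX 1.1977 tMaxY 0.7661 | tΔX 3.8637 tΔY 1.0353
    t=0.7661 [y] (7,3)
    t=1.1977 [x] (6,3)
    t=1.8014 [y] (6,2)
    t=2.8367 [y] (6,1)
    t=3.8719 [y] (6,0) — stop
  → r_6 = 3.8719
beam 7: φ=135°, α=300°
  cosα=0.5000 sinα=-0.8660 | (7,4) | tMaxX 1.3800 tMaxY 0.8545 | tΔX 2.0000 tΔY 1.1547
    t=0.8545 [y] (7,3)
    t=1.3800 [x] (8,3)
    t=2.0092 [y] (8,2) — stop
  → r_7 = 2.0092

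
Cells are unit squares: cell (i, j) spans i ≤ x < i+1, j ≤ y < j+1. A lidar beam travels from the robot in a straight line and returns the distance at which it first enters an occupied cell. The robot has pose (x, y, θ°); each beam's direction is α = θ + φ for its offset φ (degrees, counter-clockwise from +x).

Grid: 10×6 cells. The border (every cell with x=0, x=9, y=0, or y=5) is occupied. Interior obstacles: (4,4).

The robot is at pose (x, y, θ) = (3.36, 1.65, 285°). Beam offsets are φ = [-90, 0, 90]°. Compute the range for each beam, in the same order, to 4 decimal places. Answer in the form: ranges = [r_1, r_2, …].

ranges = [2.4433, 0.6729, 5.8390]

beam 1: φ=-90°, α=195°
  direction (-0.9659, -0.2588); cell (3,1); t to first gridline: x 0.3727, y 2.5114 (then +1.0353 / +3.8637)
    (2,1) via x @ 0.3727
    (1,1) via x @ 1.4080
    (0,1) via x @ 2.4433  # hit
  → r_1 = 2.4433
beam 2: φ=0°, α=285°
  direction (0.2588, -0.9659); cell (3,1); t to first gridline: x 2.4728, y 0.6729 (then +3.8637 / +1.0353)
    (3,0) via y @ 0.6729  # hit
  → r_2 = 0.6729
beam 3: φ=90°, α=15°
  direction (0.9659, 0.2588); cell (3,1); t to first gridline: x 0.6626, y 1.3523 (then +1.0353 / +3.8637)
    (4,1) via x @ 0.6626
    (4,2) via y @ 1.3523
    (5,2) via x @ 1.6979
    (6,2) via x @ 2.7331
    (7,2) via x @ 3.7684
    (8,2) via x @ 4.8037
    (8,3) via y @ 5.2160
    (9,3) via x @ 5.8390  # hit
  → r_3 = 5.8390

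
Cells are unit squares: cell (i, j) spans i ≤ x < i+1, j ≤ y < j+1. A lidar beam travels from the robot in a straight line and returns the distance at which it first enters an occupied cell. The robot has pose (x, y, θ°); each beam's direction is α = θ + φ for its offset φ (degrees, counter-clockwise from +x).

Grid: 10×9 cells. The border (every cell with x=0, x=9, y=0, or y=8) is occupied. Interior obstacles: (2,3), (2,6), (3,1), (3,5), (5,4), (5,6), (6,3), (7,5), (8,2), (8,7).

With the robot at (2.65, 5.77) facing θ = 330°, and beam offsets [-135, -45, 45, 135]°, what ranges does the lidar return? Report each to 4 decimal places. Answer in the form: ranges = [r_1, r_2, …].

beam 1: φ=-135°, α=195°
  d=(-0.9659,-0.2588)  start (2,5)  tX=0.6729 tY=2.9751  stride 1/|dx|=1.0353 1/|dy|=3.8637
    cross x-line → (1,5), t=0.6729
    cross x-line → (0,5), t=1.7082 (wall)
  → r_1 = 1.7082
beam 2: φ=-45°, α=285°
  d=(0.2588,-0.9659)  start (2,5)  tX=1.3523 tY=0.7972  stride 1/|dx|=3.8637 1/|dy|=1.0353
    cross y-line → (2,4), t=0.7972
    cross x-line → (3,4), t=1.3523
    cross y-line → (3,3), t=1.8324
    cross y-line → (3,2), t=2.8677
    cross y-line → (3,1), t=3.9030 (wall)
  → r_2 = 3.9030
beam 3: φ=45°, α=15°
  d=(0.9659,0.2588)  start (2,5)  tX=0.3623 tY=0.8887  stride 1/|dx|=1.0353 1/|dy|=3.8637
    cross x-line → (3,5), t=0.3623 (wall)
  → r_3 = 0.3623
beam 4: φ=135°, α=105°
  d=(-0.2588,0.9659)  start (2,5)  tX=2.5114 tY=0.2381  stride 1/|dx|=3.8637 1/|dy|=1.0353
    cross y-line → (2,6), t=0.2381 (wall)
  → r_4 = 0.2381

ranges = [1.7082, 3.9030, 0.3623, 0.2381]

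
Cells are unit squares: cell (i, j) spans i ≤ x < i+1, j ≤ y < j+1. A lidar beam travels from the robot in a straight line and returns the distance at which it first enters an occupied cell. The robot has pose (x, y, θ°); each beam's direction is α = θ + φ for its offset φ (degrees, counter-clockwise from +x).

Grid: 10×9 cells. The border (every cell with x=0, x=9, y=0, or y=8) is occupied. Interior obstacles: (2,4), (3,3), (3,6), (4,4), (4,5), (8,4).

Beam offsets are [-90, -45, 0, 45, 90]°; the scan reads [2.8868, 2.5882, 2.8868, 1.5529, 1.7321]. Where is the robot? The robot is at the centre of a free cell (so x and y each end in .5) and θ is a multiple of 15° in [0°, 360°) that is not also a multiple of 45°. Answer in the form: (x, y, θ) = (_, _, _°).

The pose lattice has 50·16 = 800 candidates. Test each by forward raycasting.
  (4.5, 3.5, 345°): beam 1 = 2.5882 ≠ 2.8868 ✗
  (3.5, 4.5, 75°): beam 1 = 0.5176 ≠ 2.8868 ✗
  (5.5, 1.5, 210°): beam 2 = 4.6587 ≠ 2.5882 ✗
  (4.5, 2.5, 60°): beam 1 = 3.0000 ≠ 2.8868 ✗
  …
  (6.5, 5.5, 120°): r_1=2.8868, r_2=2.5882, r_3=2.8868, r_4=1.5529, r_5=1.7321 — all match ✓
Unique over the lattice → pose = (6.5, 5.5, 120°).

(x, y, θ) = (6.5, 5.5, 120°)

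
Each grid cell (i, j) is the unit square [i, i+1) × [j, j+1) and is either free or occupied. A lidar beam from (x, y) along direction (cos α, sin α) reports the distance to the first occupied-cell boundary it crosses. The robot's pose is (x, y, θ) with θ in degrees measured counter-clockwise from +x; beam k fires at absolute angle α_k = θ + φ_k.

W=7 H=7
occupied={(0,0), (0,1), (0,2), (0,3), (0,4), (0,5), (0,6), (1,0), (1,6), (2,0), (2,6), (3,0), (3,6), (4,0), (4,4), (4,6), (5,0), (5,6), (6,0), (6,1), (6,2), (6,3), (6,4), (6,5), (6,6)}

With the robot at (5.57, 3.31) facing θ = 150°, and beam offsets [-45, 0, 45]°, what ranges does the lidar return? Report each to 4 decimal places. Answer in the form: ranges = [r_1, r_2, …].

ranges = [2.7849, 1.3800, 4.7312]

beam 1: φ=-45°, α=105°
  cosα=-0.2588 sinα=0.9659 | (5,3) | tMaxX 2.2023 tMaxY 0.7143 | tΔX 3.8637 tΔY 1.0353
    t=0.7143 [y] (5,4)
    t=1.7496 [y] (5,5)
    t=2.2023 [x] (4,5)
    t=2.7849 [y] (4,6) — stop
  → r_1 = 2.7849
beam 2: φ=0°, α=150°
  cosα=-0.8660 sinα=0.5000 | (5,3) | tMaxX 0.6582 tMaxY 1.3800 | tΔX 1.1547 tΔY 2.0000
    t=0.6582 [x] (4,3)
    t=1.3800 [y] (4,4) — stop
  → r_2 = 1.3800
beam 3: φ=45°, α=195°
  cosα=-0.9659 sinα=-0.2588 | (5,3) | tMaxX 0.5901 tMaxY 1.1977 | tΔX 1.0353 tΔY 3.8637
    t=0.5901 [x] (4,3)
    t=1.1977 [y] (4,2)
    t=1.6254 [x] (3,2)
    t=2.6607 [x] (2,2)
    t=3.6959 [x] (1,2)
    t=4.7312 [x] (0,2) — stop
  → r_3 = 4.7312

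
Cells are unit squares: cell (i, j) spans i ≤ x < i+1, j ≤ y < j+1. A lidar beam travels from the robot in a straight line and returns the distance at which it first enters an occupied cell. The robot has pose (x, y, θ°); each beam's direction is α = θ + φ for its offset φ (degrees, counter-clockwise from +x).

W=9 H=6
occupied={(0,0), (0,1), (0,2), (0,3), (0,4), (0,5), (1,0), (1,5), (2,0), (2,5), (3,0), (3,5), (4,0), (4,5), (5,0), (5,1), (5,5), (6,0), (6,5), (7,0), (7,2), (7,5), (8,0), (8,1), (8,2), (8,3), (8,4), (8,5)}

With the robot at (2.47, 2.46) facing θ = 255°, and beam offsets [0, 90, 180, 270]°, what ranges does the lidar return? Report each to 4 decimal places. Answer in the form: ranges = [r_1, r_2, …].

ranges = [1.5115, 2.6192, 2.6296, 1.5219]

beam 1: φ=0°, α=255°
  dir = (cos 255°, sin 255°) = (-0.2588, -0.9659); from cell (2,2)
  next x-line at t=1.8159, next y-line at t=0.4762; Δt_x=3.8637, Δt_y=1.0353
    y: enter (2,1) at t=0.4762
    y: enter (2,0) at t=1.5115 ← occupied
  → r_1 = 1.5115
beam 2: φ=90°, α=345°
  dir = (cos 345°, sin 345°) = (0.9659, -0.2588); from cell (2,2)
  next x-line at t=0.5487, next y-line at t=1.7773; Δt_x=1.0353, Δt_y=3.8637
    x: enter (3,2) at t=0.5487
    x: enter (4,2) at t=1.5840
    y: enter (4,1) at t=1.7773
    x: enter (5,1) at t=2.6192 ← occupied
  → r_2 = 2.6192
beam 3: φ=180°, α=75°
  dir = (cos 75°, sin 75°) = (0.2588, 0.9659); from cell (2,2)
  next x-line at t=2.0478, next y-line at t=0.5590; Δt_x=3.8637, Δt_y=1.0353
    y: enter (2,3) at t=0.5590
    y: enter (2,4) at t=1.5943
    x: enter (3,4) at t=2.0478
    y: enter (3,5) at t=2.6296 ← occupied
  → r_3 = 2.6296
beam 4: φ=270°, α=165°
  dir = (cos 165°, sin 165°) = (-0.9659, 0.2588); from cell (2,2)
  next x-line at t=0.4866, next y-line at t=2.0864; Δt_x=1.0353, Δt_y=3.8637
    x: enter (1,2) at t=0.4866
    x: enter (0,2) at t=1.5219 ← occupied
  → r_4 = 1.5219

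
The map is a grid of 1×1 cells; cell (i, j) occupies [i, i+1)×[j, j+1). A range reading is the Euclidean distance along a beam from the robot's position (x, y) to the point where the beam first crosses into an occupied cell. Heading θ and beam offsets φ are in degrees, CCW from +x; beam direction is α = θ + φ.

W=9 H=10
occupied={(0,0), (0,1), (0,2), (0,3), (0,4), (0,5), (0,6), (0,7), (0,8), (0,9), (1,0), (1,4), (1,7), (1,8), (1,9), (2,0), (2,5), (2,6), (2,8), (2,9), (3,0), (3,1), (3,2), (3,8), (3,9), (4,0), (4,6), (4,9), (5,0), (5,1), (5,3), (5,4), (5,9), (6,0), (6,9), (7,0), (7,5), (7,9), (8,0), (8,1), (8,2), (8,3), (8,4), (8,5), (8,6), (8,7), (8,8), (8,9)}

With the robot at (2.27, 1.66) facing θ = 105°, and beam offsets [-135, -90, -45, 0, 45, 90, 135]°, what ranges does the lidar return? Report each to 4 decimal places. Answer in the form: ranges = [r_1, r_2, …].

beam 1: φ=-135°, α=330°
  direction (0.8660, -0.5000); cell (2,1); t to first gridline: x 0.8429, y 1.3200 (then +1.1547 / +2.0000)
    (3,1) via x @ 0.8429  # hit
  → r_1 = 0.8429
beam 2: φ=-90°, α=15°
  direction (0.9659, 0.2588); cell (2,1); t to first gridline: x 0.7558, y 1.3137 (then +1.0353 / +3.8637)
    (3,1) via x @ 0.7558  # hit
  → r_2 = 0.7558
beam 3: φ=-45°, α=60°
  direction (0.5000, 0.8660); cell (2,1); t to first gridline: x 1.4600, y 0.3926 (then +2.0000 / +1.1547)
    (2,2) via y @ 0.3926
    (3,2) via x @ 1.4600  # hit
  → r_3 = 1.4600
beam 4: φ=0°, α=105°
  direction (-0.2588, 0.9659); cell (2,1); t to first gridline: x 1.0432, y 0.3520 (then +3.8637 / +1.0353)
    (2,2) via y @ 0.3520
    (1,2) via x @ 1.0432
    (1,3) via y @ 1.3873
    (1,4) via y @ 2.4225  # hit
  → r_4 = 2.4225
beam 5: φ=45°, α=150°
  direction (-0.8660, 0.5000); cell (2,1); t to first gridline: x 0.3118, y 0.6800 (then +1.1547 / +2.0000)
    (1,1) via x @ 0.3118
    (1,2) via y @ 0.6800
    (0,2) via x @ 1.4665  # hit
  → r_5 = 1.4665
beam 6: φ=90°, α=195°
  direction (-0.9659, -0.2588); cell (2,1); t to first gridline: x 0.2795, y 2.5500 (then +1.0353 / +3.8637)
    (1,1) via x @ 0.2795
    (0,1) via x @ 1.3148  # hit
  → r_6 = 1.3148
beam 7: φ=135°, α=240°
  direction (-0.5000, -0.8660); cell (2,1); t to first gridline: x 0.5400, y 0.7621 (then +2.0000 / +1.1547)
    (1,1) via x @ 0.5400
    (1,0) via y @ 0.7621  # hit
  → r_7 = 0.7621

ranges = [0.8429, 0.7558, 1.4600, 2.4225, 1.4665, 1.3148, 0.7621]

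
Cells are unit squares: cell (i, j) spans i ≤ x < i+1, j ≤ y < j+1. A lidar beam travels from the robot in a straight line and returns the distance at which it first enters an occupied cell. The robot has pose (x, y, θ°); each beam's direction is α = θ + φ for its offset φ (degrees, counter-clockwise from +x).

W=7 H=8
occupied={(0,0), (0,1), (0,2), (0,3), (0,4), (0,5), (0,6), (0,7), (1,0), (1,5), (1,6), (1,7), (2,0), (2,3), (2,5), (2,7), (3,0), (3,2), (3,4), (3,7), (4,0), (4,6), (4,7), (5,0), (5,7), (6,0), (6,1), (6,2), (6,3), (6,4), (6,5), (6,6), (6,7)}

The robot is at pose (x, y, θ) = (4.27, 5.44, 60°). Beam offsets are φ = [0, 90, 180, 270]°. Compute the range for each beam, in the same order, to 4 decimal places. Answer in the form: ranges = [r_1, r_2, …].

beam 1: φ=0°, α=60°
  direction (0.5000, 0.8660); cell (4,5); t to first gridline: x 1.4600, y 0.6466 (then +2.0000 / +1.1547)
    (4,6) via y @ 0.6466  # hit
  → r_1 = 0.6466
beam 2: φ=90°, α=150°
  direction (-0.8660, 0.5000); cell (4,5); t to first gridline: x 0.3118, y 1.1200 (then +1.1547 / +2.0000)
    (3,5) via x @ 0.3118
    (3,6) via y @ 1.1200
    (2,6) via x @ 1.4665
    (1,6) via x @ 2.6212  # hit
  → r_2 = 2.6212
beam 3: φ=180°, α=240°
  direction (-0.5000, -0.8660); cell (4,5); t to first gridline: x 0.5400, y 0.5081 (then +2.0000 / +1.1547)
    (4,4) via y @ 0.5081
    (3,4) via x @ 0.5400  # hit
  → r_3 = 0.5400
beam 4: φ=270°, α=330°
  direction (0.8660, -0.5000); cell (4,5); t to first gridline: x 0.8429, y 0.8800 (then +1.1547 / +2.0000)
    (5,5) via x @ 0.8429
    (5,4) via y @ 0.8800
    (6,4) via x @ 1.9976  # hit
  → r_4 = 1.9976

ranges = [0.6466, 2.6212, 0.5400, 1.9976]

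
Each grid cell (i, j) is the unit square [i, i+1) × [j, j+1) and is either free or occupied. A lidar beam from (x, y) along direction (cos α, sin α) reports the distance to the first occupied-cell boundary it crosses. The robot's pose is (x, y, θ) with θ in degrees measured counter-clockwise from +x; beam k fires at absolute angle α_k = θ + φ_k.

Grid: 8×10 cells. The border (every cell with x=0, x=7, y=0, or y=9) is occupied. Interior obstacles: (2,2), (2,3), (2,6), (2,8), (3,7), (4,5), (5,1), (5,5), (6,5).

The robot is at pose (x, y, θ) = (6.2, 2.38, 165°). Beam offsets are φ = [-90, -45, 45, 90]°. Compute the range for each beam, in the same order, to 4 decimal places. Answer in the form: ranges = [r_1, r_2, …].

ranges = [2.7124, 3.0253, 0.7600, 0.7727]

beam 1: φ=-90°, α=75°
  direction (0.2588, 0.9659); cell (6,2); t to first gridline: x 3.0910, y 0.6419 (then +3.8637 / +1.0353)
    (6,3) via y @ 0.6419
    (6,4) via y @ 1.6771
    (6,5) via y @ 2.7124  # hit
  → r_1 = 2.7124
beam 2: φ=-45°, α=120°
  direction (-0.5000, 0.8660); cell (6,2); t to first gridline: x 0.4000, y 0.7159 (then +2.0000 / +1.1547)
    (5,2) via x @ 0.4000
    (5,3) via y @ 0.7159
    (5,4) via y @ 1.8706
    (4,4) via x @ 2.4000
    (4,5) via y @ 3.0253  # hit
  → r_2 = 3.0253
beam 3: φ=45°, α=210°
  direction (-0.8660, -0.5000); cell (6,2); t to first gridline: x 0.2309, y 0.7600 (then +1.1547 / +2.0000)
    (5,2) via x @ 0.2309
    (5,1) via y @ 0.7600  # hit
  → r_3 = 0.7600
beam 4: φ=90°, α=255°
  direction (-0.2588, -0.9659); cell (6,2); t to first gridline: x 0.7727, y 0.3934 (then +3.8637 / +1.0353)
    (6,1) via y @ 0.3934
    (5,1) via x @ 0.7727  # hit
  → r_4 = 0.7727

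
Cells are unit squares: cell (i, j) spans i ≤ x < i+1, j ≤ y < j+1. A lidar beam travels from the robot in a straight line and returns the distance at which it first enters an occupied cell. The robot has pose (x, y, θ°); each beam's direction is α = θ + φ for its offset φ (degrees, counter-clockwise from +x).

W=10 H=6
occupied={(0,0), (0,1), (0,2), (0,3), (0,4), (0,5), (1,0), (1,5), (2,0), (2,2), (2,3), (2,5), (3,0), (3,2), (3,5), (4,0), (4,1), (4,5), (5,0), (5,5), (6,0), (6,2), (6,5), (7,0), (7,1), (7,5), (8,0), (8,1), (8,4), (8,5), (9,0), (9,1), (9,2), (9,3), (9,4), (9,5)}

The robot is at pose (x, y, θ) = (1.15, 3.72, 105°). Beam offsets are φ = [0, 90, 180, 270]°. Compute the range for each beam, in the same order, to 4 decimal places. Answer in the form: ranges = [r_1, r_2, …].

beam 1: φ=0°, α=105°
  cosα=-0.2588 sinα=0.9659 | (1,3) | tMaxX 0.5796 tMaxY 0.2899 | tΔX 3.8637 tΔY 1.0353
    t=0.2899 [y] (1,4)
    t=0.5796 [x] (0,4) — stop
  → r_1 = 0.5796
beam 2: φ=90°, α=195°
  cosα=-0.9659 sinα=-0.2588 | (1,3) | tMaxX 0.1553 tMaxY 2.7819 | tΔX 1.0353 tΔY 3.8637
    t=0.1553 [x] (0,3) — stop
  → r_2 = 0.1553
beam 3: φ=180°, α=285°
  cosα=0.2588 sinα=-0.9659 | (1,3) | tMaxX 3.2841 tMaxY 0.7454 | tΔX 3.8637 tΔY 1.0353
    t=0.7454 [y] (1,2)
    t=1.7807 [y] (1,1)
    t=2.8160 [y] (1,0) — stop
  → r_3 = 2.8160
beam 4: φ=270°, α=15°
  cosα=0.9659 sinα=0.2588 | (1,3) | tMaxX 0.8800 tMaxY 1.0818 | tΔX 1.0353 tΔY 3.8637
    t=0.8800 [x] (2,3) — stop
  → r_4 = 0.8800

ranges = [0.5796, 0.1553, 2.8160, 0.8800]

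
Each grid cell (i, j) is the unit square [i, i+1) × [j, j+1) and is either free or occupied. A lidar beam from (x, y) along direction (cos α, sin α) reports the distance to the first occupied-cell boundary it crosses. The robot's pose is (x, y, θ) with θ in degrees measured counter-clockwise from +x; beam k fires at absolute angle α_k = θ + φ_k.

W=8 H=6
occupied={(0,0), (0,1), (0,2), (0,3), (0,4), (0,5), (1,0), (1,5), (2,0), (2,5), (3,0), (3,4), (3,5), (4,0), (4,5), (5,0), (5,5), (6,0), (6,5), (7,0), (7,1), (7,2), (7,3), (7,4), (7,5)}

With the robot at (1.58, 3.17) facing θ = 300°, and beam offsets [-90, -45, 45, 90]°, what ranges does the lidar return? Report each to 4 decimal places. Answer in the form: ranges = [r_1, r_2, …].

beam 1: φ=-90°, α=210°
  dir = (cos 210°, sin 210°) = (-0.8660, -0.5000); from cell (1,3)
  next x-line at t=0.6697, next y-line at t=0.3400; Δt_x=1.1547, Δt_y=2.0000
    y: enter (1,2) at t=0.3400
    x: enter (0,2) at t=0.6697 ← occupied
  → r_1 = 0.6697
beam 2: φ=-45°, α=255°
  dir = (cos 255°, sin 255°) = (-0.2588, -0.9659); from cell (1,3)
  next x-line at t=2.2409, next y-line at t=0.1760; Δt_x=3.8637, Δt_y=1.0353
    y: enter (1,2) at t=0.1760
    y: enter (1,1) at t=1.2113
    x: enter (0,1) at t=2.2409 ← occupied
  → r_2 = 2.2409
beam 3: φ=45°, α=345°
  dir = (cos 345°, sin 345°) = (0.9659, -0.2588); from cell (1,3)
  next x-line at t=0.4348, next y-line at t=0.6568; Δt_x=1.0353, Δt_y=3.8637
    x: enter (2,3) at t=0.4348
    y: enter (2,2) at t=0.6568
    x: enter (3,2) at t=1.4701
    x: enter (4,2) at t=2.5054
    x: enter (5,2) at t=3.5406
    y: enter (5,1) at t=4.5205
    x: enter (6,1) at t=4.5759
    x: enter (7,1) at t=5.6112 ← occupied
  → r_3 = 5.6112
beam 4: φ=90°, α=30°
  dir = (cos 30°, sin 30°) = (0.8660, 0.5000); from cell (1,3)
  next x-line at t=0.4850, next y-line at t=1.6600; Δt_x=1.1547, Δt_y=2.0000
    x: enter (2,3) at t=0.4850
    x: enter (3,3) at t=1.6397
    y: enter (3,4) at t=1.6600 ← occupied
  → r_4 = 1.6600

ranges = [0.6697, 2.2409, 5.6112, 1.6600]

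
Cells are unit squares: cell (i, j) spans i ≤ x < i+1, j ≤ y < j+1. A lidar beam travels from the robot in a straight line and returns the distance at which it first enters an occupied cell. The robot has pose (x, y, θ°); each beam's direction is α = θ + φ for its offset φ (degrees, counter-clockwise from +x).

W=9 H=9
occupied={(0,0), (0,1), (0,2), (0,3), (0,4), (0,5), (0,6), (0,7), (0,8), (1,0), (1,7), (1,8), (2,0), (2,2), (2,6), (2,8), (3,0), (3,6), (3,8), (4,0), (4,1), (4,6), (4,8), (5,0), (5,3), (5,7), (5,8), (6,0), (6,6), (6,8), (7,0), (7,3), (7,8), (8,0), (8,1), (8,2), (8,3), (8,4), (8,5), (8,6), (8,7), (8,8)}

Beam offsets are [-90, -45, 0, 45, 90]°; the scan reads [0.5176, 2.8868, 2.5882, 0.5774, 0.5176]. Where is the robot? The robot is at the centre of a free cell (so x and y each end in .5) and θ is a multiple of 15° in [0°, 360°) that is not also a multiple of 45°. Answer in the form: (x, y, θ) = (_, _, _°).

(x, y, θ) = (6.5, 3.5, 285°)

Enumerate (i+0.5, j+0.5, θ) over the 39 free cells and 16 admissible headings. For each, cast all 5 beams and compare to the given ranges.
  (6.5, 2.5, 150°): beam 1 = 1.0000 ≠ 0.5176 ✗
  (4.5, 2.5, 345°): beam 2 = 0.5774 ≠ 2.8868 ✗
  (5.5, 6.5, 30°): beam 1 = 3.0000 ≠ 0.5176 ✗
  (4.5, 5.5, 240°): beam 1 = 1.0000 ≠ 0.5176 ✗
  …
  (6.5, 3.5, 285°): r_1=0.5176, r_2=2.8868, r_3=2.5882, r_4=0.5774, r_5=0.5176 — all match ✓
Only this pose fits every beam.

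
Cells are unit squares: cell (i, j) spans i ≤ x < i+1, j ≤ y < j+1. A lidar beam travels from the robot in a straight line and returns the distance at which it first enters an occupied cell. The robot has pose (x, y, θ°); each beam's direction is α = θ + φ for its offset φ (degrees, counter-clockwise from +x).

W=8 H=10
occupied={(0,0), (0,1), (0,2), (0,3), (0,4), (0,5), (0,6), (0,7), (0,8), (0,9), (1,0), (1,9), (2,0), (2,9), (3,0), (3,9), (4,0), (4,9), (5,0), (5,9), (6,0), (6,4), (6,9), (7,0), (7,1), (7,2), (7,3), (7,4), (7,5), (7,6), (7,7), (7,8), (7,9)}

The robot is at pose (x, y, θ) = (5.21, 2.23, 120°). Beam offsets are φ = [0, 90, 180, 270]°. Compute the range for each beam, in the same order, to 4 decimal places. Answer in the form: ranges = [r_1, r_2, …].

ranges = [7.8173, 2.4600, 1.4203, 2.0669]

beam 1: φ=0°, α=120°
  d=(-0.5000,0.8660)  start (5,2)  tX=0.4200 tY=0.8891  stride 1/|dx|=2.0000 1/|dy|=1.1547
    cross x-line → (4,2), t=0.4200
    cross y-line → (4,3), t=0.8891
    cross y-line → (4,4), t=2.0438
    cross x-line → (3,4), t=2.4200
    cross y-line → (3,5), t=3.1985
    cross y-line → (3,6), t=4.3532
    cross x-line → (2,6), t=4.4200
    cross y-line → (2,7), t=5.5079
    cross x-line → (1,7), t=6.4200
    cross y-line → (1,8), t=6.6626
    cross y-line → (1,9), t=7.8173 (wall)
  → r_1 = 7.8173
beam 2: φ=90°, α=210°
  d=(-0.8660,-0.5000)  start (5,2)  tX=0.2425 tY=0.4600  stride 1/|dx|=1.1547 1/|dy|=2.0000
    cross x-line → (4,2), t=0.2425
    cross y-line → (4,1), t=0.4600
    cross x-line → (3,1), t=1.3972
    cross y-line → (3,0), t=2.4600 (wall)
  → r_2 = 2.4600
beam 3: φ=180°, α=300°
  d=(0.5000,-0.8660)  start (5,2)  tX=1.5800 tY=0.2656  stride 1/|dx|=2.0000 1/|dy|=1.1547
    cross y-line → (5,1), t=0.2656
    cross y-line → (5,0), t=1.4203 (wall)
  → r_3 = 1.4203
beam 4: φ=270°, α=30°
  d=(0.8660,0.5000)  start (5,2)  tX=0.9122 tY=1.5400  stride 1/|dx|=1.1547 1/|dy|=2.0000
    cross x-line → (6,2), t=0.9122
    cross y-line → (6,3), t=1.5400
    cross x-line → (7,3), t=2.0669 (wall)
  → r_4 = 2.0669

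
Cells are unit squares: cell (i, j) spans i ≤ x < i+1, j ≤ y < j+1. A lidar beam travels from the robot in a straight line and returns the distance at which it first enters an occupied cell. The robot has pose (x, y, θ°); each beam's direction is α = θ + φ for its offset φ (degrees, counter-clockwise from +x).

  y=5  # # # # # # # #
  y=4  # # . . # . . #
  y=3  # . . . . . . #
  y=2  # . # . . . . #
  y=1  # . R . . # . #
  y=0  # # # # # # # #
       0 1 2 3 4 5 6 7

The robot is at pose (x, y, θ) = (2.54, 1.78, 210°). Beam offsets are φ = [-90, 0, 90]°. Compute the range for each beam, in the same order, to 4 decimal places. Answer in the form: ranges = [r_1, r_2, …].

ranges = [0.2540, 1.5600, 0.9007]

beam 1: φ=-90°, α=120°
  cosα=-0.5000 sinα=0.8660 | (2,1) | tMaxX 1.0800 tMaxY 0.2540 | tΔX 2.0000 tΔY 1.1547
    t=0.2540 [y] (2,2) — stop
  → r_1 = 0.2540
beam 2: φ=0°, α=210°
  cosα=-0.8660 sinα=-0.5000 | (2,1) | tMaxX 0.6235 tMaxY 1.5600 | tΔX 1.1547 tΔY 2.0000
    t=0.6235 [x] (1,1)
    t=1.5600 [y] (1,0) — stop
  → r_2 = 1.5600
beam 3: φ=90°, α=300°
  cosα=0.5000 sinα=-0.8660 | (2,1) | tMaxX 0.9200 tMaxY 0.9007 | tΔX 2.0000 tΔY 1.1547
    t=0.9007 [y] (2,0) — stop
  → r_3 = 0.9007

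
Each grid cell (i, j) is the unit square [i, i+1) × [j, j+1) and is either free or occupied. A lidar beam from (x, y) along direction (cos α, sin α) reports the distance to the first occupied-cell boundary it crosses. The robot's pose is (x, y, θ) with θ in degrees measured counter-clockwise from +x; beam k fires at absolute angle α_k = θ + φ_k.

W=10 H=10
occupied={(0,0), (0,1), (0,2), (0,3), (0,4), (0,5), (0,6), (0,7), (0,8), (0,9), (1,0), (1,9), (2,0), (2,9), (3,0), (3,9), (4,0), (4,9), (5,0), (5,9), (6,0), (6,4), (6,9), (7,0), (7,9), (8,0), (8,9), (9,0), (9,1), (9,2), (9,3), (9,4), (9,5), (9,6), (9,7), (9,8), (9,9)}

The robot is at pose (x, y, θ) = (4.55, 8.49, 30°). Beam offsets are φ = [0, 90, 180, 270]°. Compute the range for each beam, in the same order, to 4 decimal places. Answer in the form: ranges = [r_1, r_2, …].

beam 1: φ=0°, α=30°
  dir = (cos 30°, sin 30°) = (0.8660, 0.5000); from cell (4,8)
  next x-line at t=0.5196, next y-line at t=1.0200; Δt_x=1.1547, Δt_y=2.0000
    x: enter (5,8) at t=0.5196
    y: enter (5,9) at t=1.0200 ← occupied
  → r_1 = 1.0200
beam 2: φ=90°, α=120°
  dir = (cos 120°, sin 120°) = (-0.5000, 0.8660); from cell (4,8)
  next x-line at t=1.1000, next y-line at t=0.5889; Δt_x=2.0000, Δt_y=1.1547
    y: enter (4,9) at t=0.5889 ← occupied
  → r_2 = 0.5889
beam 3: φ=180°, α=210°
  dir = (cos 210°, sin 210°) = (-0.8660, -0.5000); from cell (4,8)
  next x-line at t=0.6351, next y-line at t=0.9800; Δt_x=1.1547, Δt_y=2.0000
    x: enter (3,8) at t=0.6351
    y: enter (3,7) at t=0.9800
    x: enter (2,7) at t=1.7898
    x: enter (1,7) at t=2.9445
    y: enter (1,6) at t=2.9800
    x: enter (0,6) at t=4.0992 ← occupied
  → r_3 = 4.0992
beam 4: φ=270°, α=300°
  dir = (cos 300°, sin 300°) = (0.5000, -0.8660); from cell (4,8)
  next x-line at t=0.9000, next y-line at t=0.5658; Δt_x=2.0000, Δt_y=1.1547
    y: enter (4,7) at t=0.5658
    x: enter (5,7) at t=0.9000
    y: enter (5,6) at t=1.7205
    y: enter (5,5) at t=2.8752
    x: enter (6,5) at t=2.9000
    y: enter (6,4) at t=4.0299 ← occupied
  → r_4 = 4.0299

ranges = [1.0200, 0.5889, 4.0992, 4.0299]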